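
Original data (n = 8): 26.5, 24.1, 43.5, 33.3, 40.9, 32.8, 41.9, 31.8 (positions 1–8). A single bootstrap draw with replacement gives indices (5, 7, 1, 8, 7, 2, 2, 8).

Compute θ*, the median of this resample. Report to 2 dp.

θ* = 31.80

Resample values: 40.9, 41.9, 26.5, 31.8, 41.9, 24.1, 24.1, 31.8.
Sorted: 24.1, 24.1, 26.5, 31.8, 31.8, 40.9, 41.9, 41.9
Median = average of the two middle values = 31.80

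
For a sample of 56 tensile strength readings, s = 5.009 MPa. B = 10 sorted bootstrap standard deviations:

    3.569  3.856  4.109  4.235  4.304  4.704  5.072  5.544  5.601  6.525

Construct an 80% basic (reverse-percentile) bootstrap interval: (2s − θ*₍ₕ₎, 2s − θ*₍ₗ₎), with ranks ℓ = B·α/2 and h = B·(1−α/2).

(4.417, 6.449)

Percentile endpoints at ranks 1 and 9: θ*₍1₎ = 3.569, θ*₍9₎ = 5.601.
Basic interval reflects these around s:
  lower = 2 × 5.009 − 5.601 = 4.417
  upper = 2 × 5.009 − 3.569 = 6.449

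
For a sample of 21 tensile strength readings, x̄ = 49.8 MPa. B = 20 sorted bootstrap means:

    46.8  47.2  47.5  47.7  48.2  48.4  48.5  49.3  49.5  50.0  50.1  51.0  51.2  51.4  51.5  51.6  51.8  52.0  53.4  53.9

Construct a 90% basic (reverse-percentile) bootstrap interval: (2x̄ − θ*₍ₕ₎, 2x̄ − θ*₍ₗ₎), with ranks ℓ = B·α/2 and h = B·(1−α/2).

Percentile endpoints at ranks 1 and 19: θ*₍1₎ = 46.8, θ*₍19₎ = 53.4.
Basic interval reflects these around x̄:
  lower = 2 × 49.8 − 53.4 = 46.2
  upper = 2 × 49.8 − 46.8 = 52.8

(46.2, 52.8)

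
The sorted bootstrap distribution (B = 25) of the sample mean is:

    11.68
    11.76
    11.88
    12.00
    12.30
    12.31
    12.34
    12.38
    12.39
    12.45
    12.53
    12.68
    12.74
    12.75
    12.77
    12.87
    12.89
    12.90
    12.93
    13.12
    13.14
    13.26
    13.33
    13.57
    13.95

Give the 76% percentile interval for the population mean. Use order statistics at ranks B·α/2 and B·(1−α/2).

α = 0.24; lower rank = 25 × 0.120 = 3; upper rank = 25 × 0.880 = 22.
The 3rd smallest replicate is 11.88; the 22nd is 13.26.

(11.88, 13.26)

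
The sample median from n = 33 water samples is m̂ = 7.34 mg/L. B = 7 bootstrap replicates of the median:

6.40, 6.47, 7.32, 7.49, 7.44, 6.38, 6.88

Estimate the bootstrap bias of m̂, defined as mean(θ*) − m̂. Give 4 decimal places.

bias = −0.4286

mean(θ*) = (6.40 + 6.47 + 7.32 + 7.49 + 7.44 + 6.38 + 6.88) / 7 = 6.91143
bias = 6.91143 − 7.34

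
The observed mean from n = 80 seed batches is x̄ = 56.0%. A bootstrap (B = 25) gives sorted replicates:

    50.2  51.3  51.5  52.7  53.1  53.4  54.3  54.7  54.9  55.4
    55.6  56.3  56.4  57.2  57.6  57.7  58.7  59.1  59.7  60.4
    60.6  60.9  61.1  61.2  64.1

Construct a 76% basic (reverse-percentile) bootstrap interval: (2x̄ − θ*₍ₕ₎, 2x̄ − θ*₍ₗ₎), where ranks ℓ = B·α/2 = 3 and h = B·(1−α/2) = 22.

(51.1, 60.5)

Percentile endpoints at ranks 3 and 22: θ*₍3₎ = 51.5, θ*₍22₎ = 60.9.
Basic interval reflects these around x̄:
  lower = 2 × 56.0 − 60.9 = 51.1
  upper = 2 × 56.0 − 51.5 = 60.5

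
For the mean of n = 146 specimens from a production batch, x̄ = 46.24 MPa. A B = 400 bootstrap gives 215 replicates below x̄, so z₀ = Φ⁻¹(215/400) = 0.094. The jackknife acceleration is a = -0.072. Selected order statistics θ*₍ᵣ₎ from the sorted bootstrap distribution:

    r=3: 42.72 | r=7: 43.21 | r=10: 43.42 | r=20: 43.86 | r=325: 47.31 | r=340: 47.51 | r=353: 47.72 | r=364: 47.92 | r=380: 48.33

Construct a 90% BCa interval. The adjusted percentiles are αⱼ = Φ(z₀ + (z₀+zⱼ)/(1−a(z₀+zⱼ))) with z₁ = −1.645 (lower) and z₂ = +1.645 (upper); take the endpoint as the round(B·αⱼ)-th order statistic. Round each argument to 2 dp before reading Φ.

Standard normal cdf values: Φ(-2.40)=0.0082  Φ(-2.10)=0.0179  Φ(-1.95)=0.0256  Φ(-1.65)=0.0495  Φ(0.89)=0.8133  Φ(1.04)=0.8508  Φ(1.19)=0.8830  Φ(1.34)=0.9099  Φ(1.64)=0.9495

Lower: z₀ + z₁ = 0.094 + (-1.645) = -1.551; 1 − a(z₀+z₁) = 1 − (-0.072)(-1.551) = 0.8883; argument = 0.094 + (-1.551)/0.8883 = -1.6520 → -1.65.
α₁ = Φ(-1.65) = 0.0495; rank = round(400 × 0.0495) = 20; θ*₍20₎ = 43.86.
Upper: z₀ + z₂ = 1.739; 1 − a(z₀+z₂) = 1.1252; argument = 1.6395 → 1.64; α₂ = 0.9495; rank = 380; θ*₍380₎ = 48.33.

(43.86, 48.33)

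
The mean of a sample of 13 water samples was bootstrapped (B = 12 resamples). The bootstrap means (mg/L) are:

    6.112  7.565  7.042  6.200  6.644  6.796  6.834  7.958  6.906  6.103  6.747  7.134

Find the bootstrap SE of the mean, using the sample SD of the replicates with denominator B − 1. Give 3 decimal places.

Bootstrap SE is the standard deviation of the 12 replicate means.
Mean of replicates: (6.112 + 7.565 + 7.042 + 6.200 + 6.644 + 6.796 + 6.834 + 7.958 + 6.906 + 6.103 + 6.747 + 7.134) / 12 = 82.0410 / 12 = 6.8367
Sum of squared deviations: (−0.7247)² + (+0.7283)² + (+0.2053)² + (−0.6367)² + (−0.1927)² + (−0.0407)² + (−0.0027)² + (+1.1213)² + (+0.0693)² + (−0.7337)² + (−0.0897)² + (+0.2973)² = 3.4388
Variance = 3.4388 / 11 = 0.3126
SE* = √0.3126

SE* = 0.559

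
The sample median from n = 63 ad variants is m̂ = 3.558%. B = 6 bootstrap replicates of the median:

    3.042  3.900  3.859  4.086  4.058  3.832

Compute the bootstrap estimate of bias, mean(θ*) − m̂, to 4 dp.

bias = +0.2382

mean(θ*) = (3.042 + 3.900 + 3.859 + 4.086 + 4.058 + 3.832) / 6 = 3.79617
bias = 3.79617 − 3.558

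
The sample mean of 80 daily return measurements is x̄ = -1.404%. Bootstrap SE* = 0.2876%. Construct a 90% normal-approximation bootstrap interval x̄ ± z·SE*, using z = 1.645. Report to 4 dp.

(-1.8771, -0.9309)

Margin = 1.645 × 0.2876 = 0.47310
Interval: -1.404 ± 0.47310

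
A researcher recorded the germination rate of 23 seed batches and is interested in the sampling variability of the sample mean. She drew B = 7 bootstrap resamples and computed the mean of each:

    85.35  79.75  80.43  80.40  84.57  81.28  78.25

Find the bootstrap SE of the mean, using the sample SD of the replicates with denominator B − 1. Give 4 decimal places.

SE* = 2.5899

Bootstrap SE is the standard deviation of the 7 replicate means.
Mean of replicates: (85.35 + 79.75 + 80.43 + 80.40 + 84.57 + 81.28 + 78.25) / 7 = 570.03000 / 7 = 81.43286
Sum of squared deviations: (+3.91714)² + (−1.68286)² + (−1.00286)² + (−1.03286)² + (+3.13714)² + (−0.15286)² + (−3.18286)² = 40.24414
Variance = 40.24414 / 6 = 6.70736
SE* = √6.70736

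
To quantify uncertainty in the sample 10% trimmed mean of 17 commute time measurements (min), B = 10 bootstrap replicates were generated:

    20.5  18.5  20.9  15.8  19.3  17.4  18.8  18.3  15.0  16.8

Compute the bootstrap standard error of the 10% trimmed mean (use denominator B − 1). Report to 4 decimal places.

Bootstrap SE is the standard deviation of the 10 replicate 10% trimmed means.
Mean of replicates: (20.5 + 18.5 + 20.9 + 15.8 + 19.3 + 17.4 + 18.8 + 18.3 + 15.0 + 16.8) / 10 = 181.30000 / 10 = 18.13000
Sum of squared deviations: (+2.37000)² + (+0.37000)² + (+2.77000)² + (−2.33000)² + (+1.17000)² + (−0.73000)² + (+0.67000)² + (+0.17000)² + (−3.13000)² + (−1.33000)² = 32.80100
Variance = 32.80100 / 9 = 3.64456
SE* = √3.64456

SE* = 1.9091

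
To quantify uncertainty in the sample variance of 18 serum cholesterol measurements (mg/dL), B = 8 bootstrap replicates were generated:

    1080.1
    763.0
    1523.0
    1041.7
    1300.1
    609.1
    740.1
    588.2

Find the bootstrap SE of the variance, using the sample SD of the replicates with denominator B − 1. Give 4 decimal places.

Bootstrap SE is the standard deviation of the 8 replicate variances.
Mean of replicates: (1080.1 + 763.0 + 1523.0 + 1041.7 + 1300.1 + 609.1 + 740.1 + 588.2) / 8 = 7645.30000 / 8 = 955.66250
Sum of squared deviations: (+124.43750)² + (−192.66250)² + (+567.33750)² + (+86.03750)² + (+344.43750)² + (−346.56250)² + (−215.56250)² + (−367.46250)² = 802116.45875
Variance = 802116.45875 / 7 = 114588.06554
SE* = √114588.06554

SE* = 338.5086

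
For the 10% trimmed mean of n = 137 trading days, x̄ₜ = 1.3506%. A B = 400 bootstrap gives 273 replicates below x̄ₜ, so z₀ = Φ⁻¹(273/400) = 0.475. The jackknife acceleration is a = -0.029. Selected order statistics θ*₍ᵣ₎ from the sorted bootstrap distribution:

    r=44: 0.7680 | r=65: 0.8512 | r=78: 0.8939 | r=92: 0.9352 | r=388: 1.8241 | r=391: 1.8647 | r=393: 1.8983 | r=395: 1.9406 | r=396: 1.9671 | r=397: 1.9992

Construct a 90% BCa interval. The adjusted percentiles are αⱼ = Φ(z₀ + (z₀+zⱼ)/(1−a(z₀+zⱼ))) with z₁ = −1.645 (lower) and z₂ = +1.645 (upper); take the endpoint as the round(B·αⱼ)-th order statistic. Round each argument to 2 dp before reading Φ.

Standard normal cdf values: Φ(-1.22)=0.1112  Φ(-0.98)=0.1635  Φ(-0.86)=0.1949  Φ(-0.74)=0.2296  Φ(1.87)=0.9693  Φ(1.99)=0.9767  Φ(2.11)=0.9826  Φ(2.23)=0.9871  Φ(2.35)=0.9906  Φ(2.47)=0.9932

(0.9352, 1.9992)

Lower: z₀ + z₁ = 0.475 + (-1.645) = -1.170; 1 − a(z₀+z₁) = 1 − (-0.029)(-1.170) = 0.9661; argument = 0.475 + (-1.170)/0.9661 = -0.7361 → -0.74.
α₁ = Φ(-0.74) = 0.2296; rank = round(400 × 0.2296) = 92; θ*₍92₎ = 0.9352.
Upper: z₀ + z₂ = 2.120; 1 − a(z₀+z₂) = 1.0615; argument = 2.4722 → 2.47; α₂ = 0.9932; rank = 397; θ*₍397₎ = 1.9992.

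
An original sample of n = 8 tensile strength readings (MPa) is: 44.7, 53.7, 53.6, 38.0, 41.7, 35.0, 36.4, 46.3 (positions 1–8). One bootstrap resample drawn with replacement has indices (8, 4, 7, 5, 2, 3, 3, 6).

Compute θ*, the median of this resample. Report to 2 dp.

θ* = 44.00

Resample values: 46.3, 38.0, 36.4, 41.7, 53.7, 53.6, 53.6, 35.0.
Sorted: 35.0, 36.4, 38.0, 41.7, 46.3, 53.6, 53.6, 53.7
Median = average of the two middle values = 44.00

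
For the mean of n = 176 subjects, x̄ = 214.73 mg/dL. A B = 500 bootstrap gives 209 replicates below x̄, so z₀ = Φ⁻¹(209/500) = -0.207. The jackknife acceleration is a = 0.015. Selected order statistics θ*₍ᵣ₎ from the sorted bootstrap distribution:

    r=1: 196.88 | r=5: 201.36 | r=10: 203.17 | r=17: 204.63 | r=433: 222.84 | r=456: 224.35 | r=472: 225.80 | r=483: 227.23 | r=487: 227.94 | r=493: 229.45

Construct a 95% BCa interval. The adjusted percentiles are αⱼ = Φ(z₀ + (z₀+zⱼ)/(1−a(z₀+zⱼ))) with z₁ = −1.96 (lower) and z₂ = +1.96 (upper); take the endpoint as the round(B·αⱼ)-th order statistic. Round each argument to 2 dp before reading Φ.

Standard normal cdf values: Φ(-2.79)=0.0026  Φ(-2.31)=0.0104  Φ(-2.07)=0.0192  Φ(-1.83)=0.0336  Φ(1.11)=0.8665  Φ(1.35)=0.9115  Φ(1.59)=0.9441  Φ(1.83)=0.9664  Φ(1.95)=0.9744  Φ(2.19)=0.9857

(201.36, 225.80)

Lower: z₀ + z₁ = -0.207 + (-1.960) = -2.167; 1 − a(z₀+z₁) = 1 − (0.015)(-2.167) = 1.0325; argument = -0.207 + (-2.167)/1.0325 = -2.3058 → -2.31.
α₁ = Φ(-2.31) = 0.0104; rank = round(500 × 0.0104) = 5; θ*₍5₎ = 201.36.
Upper: z₀ + z₂ = 1.753; 1 − a(z₀+z₂) = 0.9737; argument = 1.5933 → 1.59; α₂ = 0.9441; rank = 472; θ*₍472₎ = 225.80.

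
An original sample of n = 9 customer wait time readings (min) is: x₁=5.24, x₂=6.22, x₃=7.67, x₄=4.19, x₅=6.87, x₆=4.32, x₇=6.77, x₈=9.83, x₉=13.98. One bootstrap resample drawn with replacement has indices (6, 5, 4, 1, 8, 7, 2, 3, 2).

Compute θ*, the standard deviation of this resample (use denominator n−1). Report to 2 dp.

θ* = 1.74

Resample values: 4.32, 6.87, 4.19, 5.24, 9.83, 6.77, 6.22, 7.67, 6.22.
Mean = 6.3700; sum of squared deviations = 24.3484
s² = 24.3484 / 8 = 3.0435
s = √3.0435 = 1.74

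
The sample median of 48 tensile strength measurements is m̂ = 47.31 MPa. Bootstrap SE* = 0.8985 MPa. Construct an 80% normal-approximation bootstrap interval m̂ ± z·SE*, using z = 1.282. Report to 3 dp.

Margin = 1.282 × 0.8985 = 1.1519
Interval: 47.31 ± 1.1519

(46.158, 48.462)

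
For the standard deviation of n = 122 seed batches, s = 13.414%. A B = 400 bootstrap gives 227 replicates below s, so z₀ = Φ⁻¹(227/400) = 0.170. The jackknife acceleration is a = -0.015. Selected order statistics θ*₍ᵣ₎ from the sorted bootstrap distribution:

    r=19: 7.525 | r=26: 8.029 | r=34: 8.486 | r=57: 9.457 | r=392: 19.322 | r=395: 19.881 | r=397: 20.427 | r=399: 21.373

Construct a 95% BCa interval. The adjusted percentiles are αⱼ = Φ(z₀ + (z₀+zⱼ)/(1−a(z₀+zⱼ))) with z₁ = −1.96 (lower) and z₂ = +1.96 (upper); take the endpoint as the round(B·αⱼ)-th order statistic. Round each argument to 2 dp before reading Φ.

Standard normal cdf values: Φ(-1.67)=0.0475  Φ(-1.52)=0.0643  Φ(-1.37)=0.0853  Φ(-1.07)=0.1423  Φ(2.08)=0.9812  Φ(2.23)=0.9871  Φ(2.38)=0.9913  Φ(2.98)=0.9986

(7.525, 19.881)

Lower: z₀ + z₁ = 0.170 + (-1.960) = -1.790; 1 − a(z₀+z₁) = 1 − (-0.015)(-1.790) = 0.9731; argument = 0.170 + (-1.790)/0.9731 = -1.6694 → -1.67.
α₁ = Φ(-1.67) = 0.0475; rank = round(400 × 0.0475) = 19; θ*₍19₎ = 7.525.
Upper: z₀ + z₂ = 2.130; 1 − a(z₀+z₂) = 1.0319; argument = 2.2341 → 2.23; α₂ = 0.9871; rank = 395; θ*₍395₎ = 19.881.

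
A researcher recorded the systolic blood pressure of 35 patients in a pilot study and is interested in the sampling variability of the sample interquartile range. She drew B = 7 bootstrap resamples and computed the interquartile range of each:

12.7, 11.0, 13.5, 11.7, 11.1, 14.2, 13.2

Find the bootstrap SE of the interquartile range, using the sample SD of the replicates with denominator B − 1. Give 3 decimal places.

SE* = 1.243

Bootstrap SE is the standard deviation of the 7 replicate interquartile ranges.
Mean of replicates: (12.7 + 11.0 + 13.5 + 11.7 + 11.1 + 14.2 + 13.2) / 7 = 87.4000 / 7 = 12.4857
Sum of squared deviations: (+0.2143)² + (−1.4857)² + (+1.0143)² + (−0.7857)² + (−1.3857)² + (+1.7143)² + (+0.7143)² = 9.2686
Variance = 9.2686 / 6 = 1.5448
SE* = √1.5448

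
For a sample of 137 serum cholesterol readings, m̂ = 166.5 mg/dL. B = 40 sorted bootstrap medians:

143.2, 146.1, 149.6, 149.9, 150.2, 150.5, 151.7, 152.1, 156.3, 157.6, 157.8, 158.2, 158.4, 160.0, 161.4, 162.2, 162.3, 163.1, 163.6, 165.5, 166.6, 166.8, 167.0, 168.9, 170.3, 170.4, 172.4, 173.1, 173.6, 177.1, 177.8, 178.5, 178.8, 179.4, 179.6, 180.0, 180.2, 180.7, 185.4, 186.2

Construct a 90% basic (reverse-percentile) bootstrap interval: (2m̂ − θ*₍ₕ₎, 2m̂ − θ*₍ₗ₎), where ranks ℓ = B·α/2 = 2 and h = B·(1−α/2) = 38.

Percentile endpoints at ranks 2 and 38: θ*₍2₎ = 146.1, θ*₍38₎ = 180.7.
Basic interval reflects these around m̂:
  lower = 2 × 166.5 − 180.7 = 152.3
  upper = 2 × 166.5 − 146.1 = 186.9

(152.3, 186.9)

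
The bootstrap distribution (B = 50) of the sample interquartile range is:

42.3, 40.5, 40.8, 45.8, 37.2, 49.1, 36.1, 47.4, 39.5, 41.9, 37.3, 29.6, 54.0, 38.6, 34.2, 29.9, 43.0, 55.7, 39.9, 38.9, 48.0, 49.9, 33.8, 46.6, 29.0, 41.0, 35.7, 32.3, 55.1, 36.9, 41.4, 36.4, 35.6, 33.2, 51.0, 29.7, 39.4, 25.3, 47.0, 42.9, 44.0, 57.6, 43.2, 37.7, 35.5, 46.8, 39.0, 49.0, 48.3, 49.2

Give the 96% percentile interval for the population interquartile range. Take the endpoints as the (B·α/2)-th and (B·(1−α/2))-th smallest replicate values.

Sorted replicates: 25.3, 29.0, 29.6, 29.7, 29.9, 32.3, 33.2, 33.8, 34.2, 35.5, 35.6, 35.7, 36.1, 36.4, 36.9, 37.2, 37.3, 37.7, 38.6, 38.9, 39.0, 39.4, 39.5, 39.9, 40.5, 40.8, 41.0, 41.4, 41.9, 42.3, 42.9, 43.0, 43.2, 44.0, 45.8, 46.6, 46.8, 47.0, 47.4, 48.0, 48.3, 49.0, 49.1, 49.2, 49.9, 51.0, 54.0, 55.1, 55.7, 57.6
α = 0.04; lower rank = 50 × 0.020 = 1; upper rank = 50 × 0.980 = 49.
The 1st smallest replicate is 25.3; the 49th is 55.7.

(25.3, 55.7)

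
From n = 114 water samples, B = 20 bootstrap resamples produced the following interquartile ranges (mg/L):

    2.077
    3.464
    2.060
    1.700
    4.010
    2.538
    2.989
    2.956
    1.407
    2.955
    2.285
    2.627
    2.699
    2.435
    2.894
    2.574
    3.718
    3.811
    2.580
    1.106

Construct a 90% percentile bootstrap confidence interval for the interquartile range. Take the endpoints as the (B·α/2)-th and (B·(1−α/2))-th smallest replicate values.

Sorted replicates: 1.106, 1.407, 1.700, 2.060, 2.077, 2.285, 2.435, 2.538, 2.574, 2.580, 2.627, 2.699, 2.894, 2.955, 2.956, 2.989, 3.464, 3.718, 3.811, 4.010
α = 0.10; lower rank = 20 × 0.050 = 1; upper rank = 20 × 0.950 = 19.
The 1st smallest replicate is 1.106; the 19th is 3.811.

(1.106, 3.811)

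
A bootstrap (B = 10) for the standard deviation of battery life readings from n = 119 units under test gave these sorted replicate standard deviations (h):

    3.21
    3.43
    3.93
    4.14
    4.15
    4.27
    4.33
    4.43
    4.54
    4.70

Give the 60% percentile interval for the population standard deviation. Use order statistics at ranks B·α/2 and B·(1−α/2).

α = 0.40; lower rank = 10 × 0.200 = 2; upper rank = 10 × 0.800 = 8.
The 2nd smallest replicate is 3.43; the 8th is 4.43.

(3.43, 4.43)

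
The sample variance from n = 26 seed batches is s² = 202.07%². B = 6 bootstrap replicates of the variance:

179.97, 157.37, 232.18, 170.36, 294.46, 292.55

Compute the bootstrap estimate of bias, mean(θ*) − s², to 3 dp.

mean(θ*) = (179.97 + 157.37 + 232.18 + 170.36 + 294.46 + 292.55) / 6 = 221.1483
bias = 221.1483 − 202.07

bias = +19.078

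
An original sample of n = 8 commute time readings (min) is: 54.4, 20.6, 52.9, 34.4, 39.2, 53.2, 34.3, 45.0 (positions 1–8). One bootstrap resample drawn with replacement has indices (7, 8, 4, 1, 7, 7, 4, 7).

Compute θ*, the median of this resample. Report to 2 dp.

θ* = 34.35

Resample values: 34.3, 45.0, 34.4, 54.4, 34.3, 34.3, 34.4, 34.3.
Sorted: 34.3, 34.3, 34.3, 34.3, 34.4, 34.4, 45.0, 54.4
Median = average of the two middle values = 34.35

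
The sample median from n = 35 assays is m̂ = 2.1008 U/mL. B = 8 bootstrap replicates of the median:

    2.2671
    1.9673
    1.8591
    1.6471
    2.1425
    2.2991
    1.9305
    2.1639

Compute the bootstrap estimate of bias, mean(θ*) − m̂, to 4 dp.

mean(θ*) = (2.2671 + 1.9673 + 1.8591 + 1.6471 + 2.1425 + 2.2991 + 1.9305 + 2.1639) / 8 = 2.03458
bias = 2.03458 − 2.1008

bias = −0.0662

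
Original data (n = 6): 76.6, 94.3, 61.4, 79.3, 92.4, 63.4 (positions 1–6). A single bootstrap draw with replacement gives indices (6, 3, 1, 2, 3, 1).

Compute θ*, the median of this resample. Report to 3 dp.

Resample values: 63.4, 61.4, 76.6, 94.3, 61.4, 76.6.
Sorted: 61.4, 61.4, 63.4, 76.6, 76.6, 94.3
Median = average of the two middle values = 70.000

θ* = 70.000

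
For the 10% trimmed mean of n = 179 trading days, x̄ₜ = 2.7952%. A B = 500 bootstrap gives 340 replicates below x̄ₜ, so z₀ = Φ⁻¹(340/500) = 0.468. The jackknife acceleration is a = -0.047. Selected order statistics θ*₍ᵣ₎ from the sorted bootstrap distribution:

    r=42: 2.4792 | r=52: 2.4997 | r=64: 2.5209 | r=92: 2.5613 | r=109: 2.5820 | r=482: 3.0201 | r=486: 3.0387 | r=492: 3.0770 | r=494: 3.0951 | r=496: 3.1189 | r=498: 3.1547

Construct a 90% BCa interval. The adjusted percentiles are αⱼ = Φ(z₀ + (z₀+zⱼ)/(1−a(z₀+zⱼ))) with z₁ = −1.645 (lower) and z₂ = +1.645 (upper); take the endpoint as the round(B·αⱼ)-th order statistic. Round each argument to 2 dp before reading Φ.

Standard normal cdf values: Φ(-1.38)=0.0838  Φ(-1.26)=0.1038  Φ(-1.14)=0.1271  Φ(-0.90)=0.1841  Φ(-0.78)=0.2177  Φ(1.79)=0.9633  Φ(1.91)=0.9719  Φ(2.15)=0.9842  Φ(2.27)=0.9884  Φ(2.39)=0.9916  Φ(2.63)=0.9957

Lower: z₀ + z₁ = 0.468 + (-1.645) = -1.177; 1 − a(z₀+z₁) = 1 − (-0.047)(-1.177) = 0.9447; argument = 0.468 + (-1.177)/0.9447 = -0.7779 → -0.78.
α₁ = Φ(-0.78) = 0.2177; rank = round(500 × 0.2177) = 109; θ*₍109₎ = 2.5820.
Upper: z₀ + z₂ = 2.113; 1 − a(z₀+z₂) = 1.0993; argument = 2.3901 → 2.39; α₂ = 0.9916; rank = 496; θ*₍496₎ = 3.1189.

(2.5820, 3.1189)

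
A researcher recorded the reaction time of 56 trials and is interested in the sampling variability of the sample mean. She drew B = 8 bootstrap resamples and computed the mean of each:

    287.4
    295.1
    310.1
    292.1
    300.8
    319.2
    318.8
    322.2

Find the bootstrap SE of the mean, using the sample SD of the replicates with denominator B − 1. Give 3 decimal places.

Bootstrap SE is the standard deviation of the 8 replicate means.
Mean of replicates: (287.4 + 295.1 + 310.1 + 292.1 + 300.8 + 319.2 + 318.8 + 322.2) / 8 = 2445.7000 / 8 = 305.7125
Sum of squared deviations: (−18.3125)² + (−10.6125)² + (+4.3875)² + (−13.6125)² + (−4.9125)² + (+13.4875)² + (+13.0875)² + (+16.4875)² = 1301.6887
Variance = 1301.6887 / 7 = 185.9555
SE* = √185.9555

SE* = 13.637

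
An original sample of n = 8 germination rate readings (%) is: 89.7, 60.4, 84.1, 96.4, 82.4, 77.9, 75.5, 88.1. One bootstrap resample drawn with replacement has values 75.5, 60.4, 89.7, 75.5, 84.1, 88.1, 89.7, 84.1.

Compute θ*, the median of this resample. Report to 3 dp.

θ* = 84.100

Sorted: 60.4, 75.5, 75.5, 84.1, 84.1, 88.1, 89.7, 89.7
Median = average of the two middle values = 84.100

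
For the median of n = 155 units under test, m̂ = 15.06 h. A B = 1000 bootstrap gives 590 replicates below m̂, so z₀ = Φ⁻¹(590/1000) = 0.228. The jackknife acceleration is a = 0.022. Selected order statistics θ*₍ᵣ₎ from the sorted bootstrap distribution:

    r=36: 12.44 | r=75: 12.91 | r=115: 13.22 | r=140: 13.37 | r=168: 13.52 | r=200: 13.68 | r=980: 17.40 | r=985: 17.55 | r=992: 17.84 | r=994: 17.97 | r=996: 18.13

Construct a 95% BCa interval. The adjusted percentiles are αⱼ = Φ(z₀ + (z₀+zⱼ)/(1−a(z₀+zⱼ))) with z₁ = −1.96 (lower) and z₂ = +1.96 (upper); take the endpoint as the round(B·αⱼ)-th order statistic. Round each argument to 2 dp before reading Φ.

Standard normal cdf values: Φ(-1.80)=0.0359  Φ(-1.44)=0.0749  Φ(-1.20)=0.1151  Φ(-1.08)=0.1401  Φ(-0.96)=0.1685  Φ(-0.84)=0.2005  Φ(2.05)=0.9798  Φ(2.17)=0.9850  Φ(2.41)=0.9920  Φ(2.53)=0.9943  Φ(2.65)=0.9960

Lower: z₀ + z₁ = 0.228 + (-1.960) = -1.732; 1 − a(z₀+z₁) = 1 − (0.022)(-1.732) = 1.0381; argument = 0.228 + (-1.732)/1.0381 = -1.4404 → -1.44.
α₁ = Φ(-1.44) = 0.0749; rank = round(1000 × 0.0749) = 75; θ*₍75₎ = 12.91.
Upper: z₀ + z₂ = 2.188; 1 − a(z₀+z₂) = 0.9519; argument = 2.5266 → 2.53; α₂ = 0.9943; rank = 994; θ*₍994₎ = 17.97.

(12.91, 17.97)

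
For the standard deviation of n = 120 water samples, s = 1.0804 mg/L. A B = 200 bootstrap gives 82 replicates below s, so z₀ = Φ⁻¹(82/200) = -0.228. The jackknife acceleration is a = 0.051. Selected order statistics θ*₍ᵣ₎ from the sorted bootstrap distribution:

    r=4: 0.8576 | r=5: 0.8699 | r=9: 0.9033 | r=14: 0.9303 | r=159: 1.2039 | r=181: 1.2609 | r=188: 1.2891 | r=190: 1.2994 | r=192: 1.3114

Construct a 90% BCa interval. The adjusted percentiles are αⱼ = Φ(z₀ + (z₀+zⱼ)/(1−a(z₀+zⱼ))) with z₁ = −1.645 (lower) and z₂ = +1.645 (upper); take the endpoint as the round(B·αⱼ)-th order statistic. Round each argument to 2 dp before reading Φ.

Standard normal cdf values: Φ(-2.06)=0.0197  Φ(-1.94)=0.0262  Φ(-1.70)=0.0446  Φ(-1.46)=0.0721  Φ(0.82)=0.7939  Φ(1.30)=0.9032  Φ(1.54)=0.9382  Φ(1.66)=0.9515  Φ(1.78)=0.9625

Lower: z₀ + z₁ = -0.228 + (-1.645) = -1.873; 1 − a(z₀+z₁) = 1 − (0.051)(-1.873) = 1.0955; argument = -0.228 + (-1.873)/1.0955 = -1.9377 → -1.94.
α₁ = Φ(-1.94) = 0.0262; rank = round(200 × 0.0262) = 5; θ*₍5₎ = 0.8699.
Upper: z₀ + z₂ = 1.417; 1 − a(z₀+z₂) = 0.9277; argument = 1.2994 → 1.30; α₂ = 0.9032; rank = 181; θ*₍181₎ = 1.2609.

(0.8699, 1.2609)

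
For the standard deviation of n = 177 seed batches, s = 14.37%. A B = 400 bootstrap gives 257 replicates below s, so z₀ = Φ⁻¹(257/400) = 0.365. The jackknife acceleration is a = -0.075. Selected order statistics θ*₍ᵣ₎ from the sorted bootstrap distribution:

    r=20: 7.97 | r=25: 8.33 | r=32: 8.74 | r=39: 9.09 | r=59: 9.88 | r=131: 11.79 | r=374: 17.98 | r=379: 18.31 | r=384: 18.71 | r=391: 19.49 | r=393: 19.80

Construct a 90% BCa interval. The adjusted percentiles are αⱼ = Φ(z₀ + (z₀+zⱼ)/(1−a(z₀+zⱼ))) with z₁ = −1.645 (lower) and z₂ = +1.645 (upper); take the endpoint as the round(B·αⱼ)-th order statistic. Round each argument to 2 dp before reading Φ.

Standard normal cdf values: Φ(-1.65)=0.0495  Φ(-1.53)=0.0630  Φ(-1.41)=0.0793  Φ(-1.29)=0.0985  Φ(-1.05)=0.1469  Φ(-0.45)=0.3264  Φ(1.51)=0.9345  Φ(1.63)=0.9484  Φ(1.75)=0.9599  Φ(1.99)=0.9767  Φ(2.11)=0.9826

Lower: z₀ + z₁ = 0.365 + (-1.645) = -1.280; 1 − a(z₀+z₁) = 1 − (-0.075)(-1.280) = 0.9040; argument = 0.365 + (-1.280)/0.9040 = -1.0509 → -1.05.
α₁ = Φ(-1.05) = 0.1469; rank = round(400 × 0.1469) = 59; θ*₍59₎ = 9.88.
Upper: z₀ + z₂ = 2.010; 1 − a(z₀+z₂) = 1.1507; argument = 2.1117 → 2.11; α₂ = 0.9826; rank = 393; θ*₍393₎ = 19.80.

(9.88, 19.80)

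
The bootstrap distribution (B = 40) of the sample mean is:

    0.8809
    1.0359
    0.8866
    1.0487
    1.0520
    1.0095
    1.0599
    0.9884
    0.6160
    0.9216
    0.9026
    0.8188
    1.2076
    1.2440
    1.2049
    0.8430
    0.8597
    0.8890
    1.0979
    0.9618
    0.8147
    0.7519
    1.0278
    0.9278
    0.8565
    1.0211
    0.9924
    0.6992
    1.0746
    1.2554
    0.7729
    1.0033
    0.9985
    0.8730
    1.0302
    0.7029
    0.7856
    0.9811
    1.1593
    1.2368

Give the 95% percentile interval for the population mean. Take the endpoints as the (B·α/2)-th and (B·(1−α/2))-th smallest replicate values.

Sorted replicates: 0.6160, 0.6992, 0.7029, 0.7519, 0.7729, 0.7856, 0.8147, 0.8188, 0.8430, 0.8565, 0.8597, 0.8730, 0.8809, 0.8866, 0.8890, 0.9026, 0.9216, 0.9278, 0.9618, 0.9811, 0.9884, 0.9924, 0.9985, 1.0033, 1.0095, 1.0211, 1.0278, 1.0302, 1.0359, 1.0487, 1.0520, 1.0599, 1.0746, 1.0979, 1.1593, 1.2049, 1.2076, 1.2368, 1.2440, 1.2554
α = 0.05; lower rank = 40 × 0.025 = 1; upper rank = 40 × 0.975 = 39.
The 1st smallest replicate is 0.6160; the 39th is 1.2440.

(0.6160, 1.2440)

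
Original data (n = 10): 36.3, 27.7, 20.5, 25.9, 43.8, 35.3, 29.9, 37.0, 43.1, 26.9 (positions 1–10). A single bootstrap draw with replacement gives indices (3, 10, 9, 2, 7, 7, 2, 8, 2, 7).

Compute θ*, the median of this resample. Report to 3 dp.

Resample values: 20.5, 26.9, 43.1, 27.7, 29.9, 29.9, 27.7, 37.0, 27.7, 29.9.
Sorted: 20.5, 26.9, 27.7, 27.7, 27.7, 29.9, 29.9, 29.9, 37.0, 43.1
Median = average of the two middle values = 28.800

θ* = 28.800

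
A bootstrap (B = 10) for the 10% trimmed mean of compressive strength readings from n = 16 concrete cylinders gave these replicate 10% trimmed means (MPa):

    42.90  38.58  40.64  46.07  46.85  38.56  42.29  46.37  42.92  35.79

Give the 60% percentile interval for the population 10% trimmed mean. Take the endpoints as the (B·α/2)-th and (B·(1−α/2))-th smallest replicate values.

(38.56, 46.07)

Sorted replicates: 35.79, 38.56, 38.58, 40.64, 42.29, 42.90, 42.92, 46.07, 46.37, 46.85
α = 0.40; lower rank = 10 × 0.200 = 2; upper rank = 10 × 0.800 = 8.
The 2nd smallest replicate is 38.56; the 8th is 46.07.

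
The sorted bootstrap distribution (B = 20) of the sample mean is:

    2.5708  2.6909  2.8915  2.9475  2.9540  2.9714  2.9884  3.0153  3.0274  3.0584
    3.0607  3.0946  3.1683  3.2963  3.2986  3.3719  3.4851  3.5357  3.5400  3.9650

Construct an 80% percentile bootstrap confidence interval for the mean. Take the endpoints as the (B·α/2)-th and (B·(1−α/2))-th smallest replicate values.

α = 0.20; lower rank = 20 × 0.100 = 2; upper rank = 20 × 0.900 = 18.
The 2nd smallest replicate is 2.6909; the 18th is 3.5357.

(2.6909, 3.5357)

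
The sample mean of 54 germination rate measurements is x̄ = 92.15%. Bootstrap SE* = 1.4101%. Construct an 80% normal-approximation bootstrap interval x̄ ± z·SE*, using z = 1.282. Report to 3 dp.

Margin = 1.282 × 1.4101 = 1.8077
Interval: 92.15 ± 1.8077

(90.342, 93.958)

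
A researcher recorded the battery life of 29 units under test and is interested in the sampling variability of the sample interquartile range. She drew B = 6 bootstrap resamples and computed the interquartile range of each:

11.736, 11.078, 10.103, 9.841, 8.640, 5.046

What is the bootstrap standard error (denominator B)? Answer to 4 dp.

SE* = 2.1793

Bootstrap SE is the standard deviation of the 6 replicate interquartile ranges.
Mean of replicates: (11.736 + 11.078 + 10.103 + 9.841 + 8.640 + 5.046) / 6 = 56.44400 / 6 = 9.40733
Sum of squared deviations: (+2.32867)² + (+1.67067)² + (+0.69567)² + (+0.43367)² + (−0.76733)² + (−4.36133)² = 28.49586
Variance = 28.49586 / 6 = 4.74931
SE* = √4.74931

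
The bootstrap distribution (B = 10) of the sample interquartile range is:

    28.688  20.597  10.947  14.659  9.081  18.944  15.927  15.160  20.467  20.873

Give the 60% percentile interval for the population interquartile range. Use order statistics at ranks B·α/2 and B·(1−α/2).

Sorted replicates: 9.081, 10.947, 14.659, 15.160, 15.927, 18.944, 20.467, 20.597, 20.873, 28.688
α = 0.40; lower rank = 10 × 0.200 = 2; upper rank = 10 × 0.800 = 8.
The 2nd smallest replicate is 10.947; the 8th is 20.597.

(10.947, 20.597)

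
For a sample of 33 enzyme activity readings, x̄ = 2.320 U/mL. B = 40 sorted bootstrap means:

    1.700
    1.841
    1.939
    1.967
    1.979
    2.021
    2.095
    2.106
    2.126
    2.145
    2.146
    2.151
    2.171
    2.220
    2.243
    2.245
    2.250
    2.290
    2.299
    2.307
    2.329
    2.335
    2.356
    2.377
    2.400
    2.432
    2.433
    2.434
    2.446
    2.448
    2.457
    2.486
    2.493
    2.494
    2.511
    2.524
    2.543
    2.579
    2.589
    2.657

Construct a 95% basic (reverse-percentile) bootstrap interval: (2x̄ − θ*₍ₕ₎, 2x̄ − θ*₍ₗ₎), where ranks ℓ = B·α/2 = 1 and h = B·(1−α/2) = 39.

Percentile endpoints at ranks 1 and 39: θ*₍1₎ = 1.700, θ*₍39₎ = 2.589.
Basic interval reflects these around x̄:
  lower = 2 × 2.320 − 2.589 = 2.051
  upper = 2 × 2.320 − 1.700 = 2.940

(2.051, 2.940)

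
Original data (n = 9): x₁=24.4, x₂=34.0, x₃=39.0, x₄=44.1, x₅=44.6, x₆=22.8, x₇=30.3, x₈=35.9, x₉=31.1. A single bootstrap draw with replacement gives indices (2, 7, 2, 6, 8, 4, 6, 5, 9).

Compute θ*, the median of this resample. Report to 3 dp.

Resample values: 34.0, 30.3, 34.0, 22.8, 35.9, 44.1, 22.8, 44.6, 31.1.
Sorted: 22.8, 22.8, 30.3, 31.1, 34.0, 34.0, 35.9, 44.1, 44.6
Median = middle value = 34.000

θ* = 34.000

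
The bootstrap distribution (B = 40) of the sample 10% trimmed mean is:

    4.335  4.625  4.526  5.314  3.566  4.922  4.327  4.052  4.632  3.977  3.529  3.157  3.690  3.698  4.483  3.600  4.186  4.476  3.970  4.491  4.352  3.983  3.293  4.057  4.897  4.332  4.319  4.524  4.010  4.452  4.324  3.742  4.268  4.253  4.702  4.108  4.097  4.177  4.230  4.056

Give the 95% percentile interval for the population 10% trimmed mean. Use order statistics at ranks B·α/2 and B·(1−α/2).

(3.157, 4.922)

Sorted replicates: 3.157, 3.293, 3.529, 3.566, 3.600, 3.690, 3.698, 3.742, 3.970, 3.977, 3.983, 4.010, 4.052, 4.056, 4.057, 4.097, 4.108, 4.177, 4.186, 4.230, 4.253, 4.268, 4.319, 4.324, 4.327, 4.332, 4.335, 4.352, 4.452, 4.476, 4.483, 4.491, 4.524, 4.526, 4.625, 4.632, 4.702, 4.897, 4.922, 5.314
α = 0.05; lower rank = 40 × 0.025 = 1; upper rank = 40 × 0.975 = 39.
The 1st smallest replicate is 3.157; the 39th is 4.922.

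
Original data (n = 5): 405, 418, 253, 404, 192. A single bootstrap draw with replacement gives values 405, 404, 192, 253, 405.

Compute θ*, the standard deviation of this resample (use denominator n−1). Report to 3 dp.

Mean = 331.8000; sum of squared deviations = 41682.8000
s² = 41682.8000 / 4 = 10420.7000
s = √10420.7000 = 102.082

θ* = 102.082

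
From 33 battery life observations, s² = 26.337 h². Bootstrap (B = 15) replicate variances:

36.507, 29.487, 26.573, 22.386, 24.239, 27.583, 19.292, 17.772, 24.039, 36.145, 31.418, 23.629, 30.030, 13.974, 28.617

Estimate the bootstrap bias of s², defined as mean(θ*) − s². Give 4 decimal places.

mean(θ*) = (36.507 + 29.487 + 26.573 + 22.386 + 24.239 + 27.583 + 19.292 + 17.772 + 24.039 + 36.145 + 31.418 + 23.629 + 30.030 + 13.974 + 28.617) / 15 = 26.11273
bias = 26.11273 − 26.337

bias = −0.2243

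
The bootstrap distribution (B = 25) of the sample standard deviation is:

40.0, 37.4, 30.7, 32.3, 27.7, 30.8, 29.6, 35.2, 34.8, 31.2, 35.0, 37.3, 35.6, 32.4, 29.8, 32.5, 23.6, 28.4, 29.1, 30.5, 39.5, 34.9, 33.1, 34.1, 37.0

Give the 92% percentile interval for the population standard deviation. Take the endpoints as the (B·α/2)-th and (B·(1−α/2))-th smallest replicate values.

Sorted replicates: 23.6, 27.7, 28.4, 29.1, 29.6, 29.8, 30.5, 30.7, 30.8, 31.2, 32.3, 32.4, 32.5, 33.1, 34.1, 34.8, 34.9, 35.0, 35.2, 35.6, 37.0, 37.3, 37.4, 39.5, 40.0
α = 0.08; lower rank = 25 × 0.040 = 1; upper rank = 25 × 0.960 = 24.
The 1st smallest replicate is 23.6; the 24th is 39.5.

(23.6, 39.5)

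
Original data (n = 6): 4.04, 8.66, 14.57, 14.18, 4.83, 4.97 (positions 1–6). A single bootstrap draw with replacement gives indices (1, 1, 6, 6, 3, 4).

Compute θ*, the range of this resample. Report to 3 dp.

Resample values: 4.04, 4.04, 4.97, 4.97, 14.57, 14.18.
Range = 14.57 − 4.04 = 10.530

θ* = 10.530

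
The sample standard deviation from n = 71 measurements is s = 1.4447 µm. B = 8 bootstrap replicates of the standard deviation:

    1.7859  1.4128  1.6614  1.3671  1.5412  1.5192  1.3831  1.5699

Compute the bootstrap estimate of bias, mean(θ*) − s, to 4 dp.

mean(θ*) = (1.7859 + 1.4128 + 1.6614 + 1.3671 + 1.5412 + 1.5192 + 1.3831 + 1.5699) / 8 = 1.53008
bias = 1.53008 − 1.4447

bias = +0.0854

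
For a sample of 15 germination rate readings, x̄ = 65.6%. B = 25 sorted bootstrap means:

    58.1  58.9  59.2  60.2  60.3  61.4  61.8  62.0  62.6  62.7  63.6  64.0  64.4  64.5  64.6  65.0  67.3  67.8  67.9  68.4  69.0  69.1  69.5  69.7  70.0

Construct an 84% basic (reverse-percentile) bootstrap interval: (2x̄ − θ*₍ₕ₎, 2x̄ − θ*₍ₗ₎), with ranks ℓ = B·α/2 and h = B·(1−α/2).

Percentile endpoints at ranks 2 and 23: θ*₍2₎ = 58.9, θ*₍23₎ = 69.5.
Basic interval reflects these around x̄:
  lower = 2 × 65.6 − 69.5 = 61.7
  upper = 2 × 65.6 − 58.9 = 72.3

(61.7, 72.3)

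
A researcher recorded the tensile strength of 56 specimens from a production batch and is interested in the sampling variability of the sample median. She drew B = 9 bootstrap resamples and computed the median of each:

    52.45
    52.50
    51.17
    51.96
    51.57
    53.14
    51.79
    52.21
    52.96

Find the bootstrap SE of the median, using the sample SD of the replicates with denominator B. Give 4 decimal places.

Bootstrap SE is the standard deviation of the 9 replicate medians.
Mean of replicates: (52.45 + 52.50 + 51.17 + 51.96 + 51.57 + 53.14 + 51.79 + 52.21 + 52.96) / 9 = 469.75000 / 9 = 52.19444
Sum of squared deviations: (+0.25556)² + (+0.30556)² + (−1.02444)² + (−0.23444)² + (−0.62444)² + (+0.94556)² + (−0.40444)² + (+0.01556)² + (+0.76556)² = 3.29702
Variance = 3.29702 / 9 = 0.36634
SE* = √0.36634

SE* = 0.6053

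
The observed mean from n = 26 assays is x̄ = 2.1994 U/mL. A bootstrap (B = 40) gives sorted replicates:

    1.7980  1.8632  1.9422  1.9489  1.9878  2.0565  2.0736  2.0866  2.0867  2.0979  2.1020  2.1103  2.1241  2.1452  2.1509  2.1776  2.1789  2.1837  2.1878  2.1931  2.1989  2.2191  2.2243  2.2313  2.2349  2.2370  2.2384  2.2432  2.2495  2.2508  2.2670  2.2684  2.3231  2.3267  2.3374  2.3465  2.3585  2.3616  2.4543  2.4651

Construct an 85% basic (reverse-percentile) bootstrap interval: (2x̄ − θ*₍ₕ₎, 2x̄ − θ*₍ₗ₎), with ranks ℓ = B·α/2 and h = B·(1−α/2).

(2.0403, 2.4566)

Percentile endpoints at ranks 3 and 37: θ*₍3₎ = 1.9422, θ*₍37₎ = 2.3585.
Basic interval reflects these around x̄:
  lower = 2 × 2.1994 − 2.3585 = 2.0403
  upper = 2 × 2.1994 − 1.9422 = 2.4566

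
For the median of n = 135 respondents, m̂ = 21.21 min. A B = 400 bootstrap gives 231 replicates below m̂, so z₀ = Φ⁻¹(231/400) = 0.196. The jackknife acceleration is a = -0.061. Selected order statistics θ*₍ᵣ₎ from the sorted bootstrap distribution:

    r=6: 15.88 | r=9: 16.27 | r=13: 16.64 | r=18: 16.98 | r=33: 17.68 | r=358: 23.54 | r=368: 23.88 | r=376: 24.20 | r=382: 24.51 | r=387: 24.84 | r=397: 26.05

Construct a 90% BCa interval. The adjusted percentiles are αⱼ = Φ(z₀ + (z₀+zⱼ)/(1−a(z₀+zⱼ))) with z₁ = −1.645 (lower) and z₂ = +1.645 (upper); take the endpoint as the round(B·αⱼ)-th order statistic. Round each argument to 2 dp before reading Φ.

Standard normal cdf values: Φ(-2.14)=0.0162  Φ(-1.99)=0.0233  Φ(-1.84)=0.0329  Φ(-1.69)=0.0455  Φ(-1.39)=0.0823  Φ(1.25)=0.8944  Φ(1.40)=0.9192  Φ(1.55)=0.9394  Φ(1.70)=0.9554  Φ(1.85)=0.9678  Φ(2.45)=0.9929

(17.68, 24.84)

Lower: z₀ + z₁ = 0.196 + (-1.645) = -1.449; 1 − a(z₀+z₁) = 1 − (-0.061)(-1.449) = 0.9116; argument = 0.196 + (-1.449)/0.9116 = -1.3935 → -1.39.
α₁ = Φ(-1.39) = 0.0823; rank = round(400 × 0.0823) = 33; θ*₍33₎ = 17.68.
Upper: z₀ + z₂ = 1.841; 1 − a(z₀+z₂) = 1.1123; argument = 1.8511 → 1.85; α₂ = 0.9678; rank = 387; θ*₍387₎ = 24.84.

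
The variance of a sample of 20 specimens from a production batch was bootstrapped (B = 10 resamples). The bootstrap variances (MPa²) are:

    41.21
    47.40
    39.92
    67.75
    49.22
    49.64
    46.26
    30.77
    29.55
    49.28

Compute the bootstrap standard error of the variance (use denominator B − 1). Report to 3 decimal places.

Bootstrap SE is the standard deviation of the 10 replicate variances.
Mean of replicates: (41.21 + 47.40 + 39.92 + 67.75 + 49.22 + 49.64 + 46.26 + 30.77 + 29.55 + 49.28) / 10 = 451.0000 / 10 = 45.1000
Sum of squared deviations: (−3.8900)² + (+2.3000)² + (−5.1800)² + (+22.6500)² + (+4.1200)² + (+4.5400)² + (+1.1600)² + (−14.3300)² + (−15.5500)² + (+4.1800)² = 1063.8324
Variance = 1063.8324 / 9 = 118.2036
SE* = √118.2036

SE* = 10.872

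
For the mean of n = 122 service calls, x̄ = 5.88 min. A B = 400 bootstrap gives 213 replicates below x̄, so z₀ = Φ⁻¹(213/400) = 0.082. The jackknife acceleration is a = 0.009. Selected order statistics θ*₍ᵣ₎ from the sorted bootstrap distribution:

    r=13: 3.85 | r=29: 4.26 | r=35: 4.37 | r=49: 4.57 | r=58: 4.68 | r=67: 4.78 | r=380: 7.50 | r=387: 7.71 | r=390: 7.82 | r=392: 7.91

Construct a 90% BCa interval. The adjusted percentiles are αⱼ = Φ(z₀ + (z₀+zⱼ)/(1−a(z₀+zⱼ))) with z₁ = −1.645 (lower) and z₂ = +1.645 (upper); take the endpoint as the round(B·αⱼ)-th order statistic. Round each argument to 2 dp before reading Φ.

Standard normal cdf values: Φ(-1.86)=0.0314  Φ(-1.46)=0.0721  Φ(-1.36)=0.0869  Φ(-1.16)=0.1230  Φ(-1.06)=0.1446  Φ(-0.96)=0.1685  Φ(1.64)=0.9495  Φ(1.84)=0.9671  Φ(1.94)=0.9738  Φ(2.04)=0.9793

Lower: z₀ + z₁ = 0.082 + (-1.645) = -1.563; 1 − a(z₀+z₁) = 1 − (0.009)(-1.563) = 1.0141; argument = 0.082 + (-1.563)/1.0141 = -1.4593 → -1.46.
α₁ = Φ(-1.46) = 0.0721; rank = round(400 × 0.0721) = 29; θ*₍29₎ = 4.26.
Upper: z₀ + z₂ = 1.727; 1 − a(z₀+z₂) = 0.9845; argument = 1.8363 → 1.84; α₂ = 0.9671; rank = 387; θ*₍387₎ = 7.71.

(4.26, 7.71)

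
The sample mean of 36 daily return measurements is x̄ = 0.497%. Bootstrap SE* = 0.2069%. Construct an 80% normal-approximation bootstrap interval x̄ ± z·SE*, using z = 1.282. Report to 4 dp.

Margin = 1.282 × 0.2069 = 0.26525
Interval: 0.497 ± 0.26525

(0.2318, 0.7622)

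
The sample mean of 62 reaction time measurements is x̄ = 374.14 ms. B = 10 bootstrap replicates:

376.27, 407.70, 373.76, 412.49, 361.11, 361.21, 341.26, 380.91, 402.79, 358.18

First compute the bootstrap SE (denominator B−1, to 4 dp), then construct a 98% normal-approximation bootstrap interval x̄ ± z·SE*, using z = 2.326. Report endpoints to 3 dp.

(319.186, 429.094)

Mean of replicates = 377.5680; sum of squared deviations = 5023.6028; SE* = √(5023.6028/9) = 23.6258
Margin = 2.326 × 23.6258 = 54.9536
Interval: 374.14 ± 54.9536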